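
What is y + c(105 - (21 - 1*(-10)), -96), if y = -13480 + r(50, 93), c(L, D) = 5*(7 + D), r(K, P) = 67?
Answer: -13858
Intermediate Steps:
c(L, D) = 35 + 5*D
y = -13413 (y = -13480 + 67 = -13413)
y + c(105 - (21 - 1*(-10)), -96) = -13413 + (35 + 5*(-96)) = -13413 + (35 - 480) = -13413 - 445 = -13858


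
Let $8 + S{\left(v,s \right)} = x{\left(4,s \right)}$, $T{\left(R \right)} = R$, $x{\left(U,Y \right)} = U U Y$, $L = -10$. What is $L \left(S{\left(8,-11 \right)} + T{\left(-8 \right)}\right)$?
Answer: $1920$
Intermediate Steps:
$x{\left(U,Y \right)} = Y U^{2}$ ($x{\left(U,Y \right)} = U^{2} Y = Y U^{2}$)
$S{\left(v,s \right)} = -8 + 16 s$ ($S{\left(v,s \right)} = -8 + s 4^{2} = -8 + s 16 = -8 + 16 s$)
$L \left(S{\left(8,-11 \right)} + T{\left(-8 \right)}\right) = - 10 \left(\left(-8 + 16 \left(-11\right)\right) - 8\right) = - 10 \left(\left(-8 - 176\right) - 8\right) = - 10 \left(-184 - 8\right) = \left(-10\right) \left(-192\right) = 1920$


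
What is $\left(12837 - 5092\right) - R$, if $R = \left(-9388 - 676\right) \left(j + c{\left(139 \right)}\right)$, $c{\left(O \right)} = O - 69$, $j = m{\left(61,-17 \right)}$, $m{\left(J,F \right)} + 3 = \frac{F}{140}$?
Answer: $\frac{23828383}{35} \approx 6.8081 \cdot 10^{5}$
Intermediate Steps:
$m{\left(J,F \right)} = -3 + \frac{F}{140}$
$j = - \frac{437}{140}$ ($j = -3 + \frac{1}{140} \left(-17\right) = -3 - \frac{17}{140} = - \frac{437}{140} \approx -3.1214$)
$c{\left(O \right)} = -69 + O$
$R = - \frac{23557308}{35}$ ($R = \left(-9388 - 676\right) \left(- \frac{437}{140} + \left(-69 + 139\right)\right) = - 10064 \left(- \frac{437}{140} + 70\right) = \left(-10064\right) \frac{9363}{140} = - \frac{23557308}{35} \approx -6.7307 \cdot 10^{5}$)
$\left(12837 - 5092\right) - R = \left(12837 - 5092\right) - - \frac{23557308}{35} = \left(12837 - 5092\right) + \frac{23557308}{35} = 7745 + \frac{23557308}{35} = \frac{23828383}{35}$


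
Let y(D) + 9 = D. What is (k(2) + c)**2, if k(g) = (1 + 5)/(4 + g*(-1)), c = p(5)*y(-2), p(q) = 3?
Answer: 900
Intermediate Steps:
y(D) = -9 + D
c = -33 (c = 3*(-9 - 2) = 3*(-11) = -33)
k(g) = 6/(4 - g)
(k(2) + c)**2 = (-6/(-4 + 2) - 33)**2 = (-6/(-2) - 33)**2 = (-6*(-1/2) - 33)**2 = (3 - 33)**2 = (-30)**2 = 900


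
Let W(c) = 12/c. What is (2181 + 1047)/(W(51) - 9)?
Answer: -54876/149 ≈ -368.30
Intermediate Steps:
(2181 + 1047)/(W(51) - 9) = (2181 + 1047)/(12/51 - 9) = 3228/(12*(1/51) - 9) = 3228/(4/17 - 9) = 3228/(-149/17) = 3228*(-17/149) = -54876/149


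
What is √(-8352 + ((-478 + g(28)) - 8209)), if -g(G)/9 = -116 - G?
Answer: I*√15743 ≈ 125.47*I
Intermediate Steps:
g(G) = 1044 + 9*G (g(G) = -9*(-116 - G) = 1044 + 9*G)
√(-8352 + ((-478 + g(28)) - 8209)) = √(-8352 + ((-478 + (1044 + 9*28)) - 8209)) = √(-8352 + ((-478 + (1044 + 252)) - 8209)) = √(-8352 + ((-478 + 1296) - 8209)) = √(-8352 + (818 - 8209)) = √(-8352 - 7391) = √(-15743) = I*√15743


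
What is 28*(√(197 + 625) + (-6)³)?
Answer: -6048 + 28*√822 ≈ -5245.2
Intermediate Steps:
28*(√(197 + 625) + (-6)³) = 28*(√822 - 216) = 28*(-216 + √822) = -6048 + 28*√822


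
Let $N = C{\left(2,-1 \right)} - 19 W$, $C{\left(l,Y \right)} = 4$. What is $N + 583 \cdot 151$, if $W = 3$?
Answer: $87980$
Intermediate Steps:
$N = -53$ ($N = 4 - 57 = -53$)
$N + 583 \cdot 151 = -53 + 583 \cdot 151 = -53 + 88033 = 87980$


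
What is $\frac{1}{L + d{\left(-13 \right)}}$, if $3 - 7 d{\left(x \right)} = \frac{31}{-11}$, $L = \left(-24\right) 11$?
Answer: $- \frac{77}{20264} \approx -0.0037998$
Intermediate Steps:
$L = -264$
$d{\left(x \right)} = \frac{64}{77}$ ($d{\left(x \right)} = \frac{3}{7} - \frac{31 \frac{1}{-11}}{7} = \frac{3}{7} - \frac{31 \left(- \frac{1}{11}\right)}{7} = \frac{3}{7} - - \frac{31}{77} = \frac{3}{7} + \frac{31}{77} = \frac{64}{77}$)
$\frac{1}{L + d{\left(-13 \right)}} = \frac{1}{-264 + \frac{64}{77}} = \frac{1}{- \frac{20264}{77}} = - \frac{77}{20264}$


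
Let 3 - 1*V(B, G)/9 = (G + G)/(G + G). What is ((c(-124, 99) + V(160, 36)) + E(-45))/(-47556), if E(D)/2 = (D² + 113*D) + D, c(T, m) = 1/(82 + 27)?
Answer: 674927/5183604 ≈ 0.13020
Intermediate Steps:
c(T, m) = 1/109
E(D) = 2*D² + 228*D (E(D) = 2*((D² + 113*D) + D) = 2*(D² + 114*D) = 2*D² + 228*D)
V(B, G) = 18 (V(B, G) = 27 - 9*(G + G)/(G + G) = 27 - 9*2*G/(2*G) = 27 - 9*2*G*1/(2*G) = 27 - 9*1 = 27 - 9 = 18)
((c(-124, 99) + V(160, 36)) + E(-45))/(-47556) = ((1/109 + 18) + 2*(-45)*(114 - 45))/(-47556) = (1963/109 + 2*(-45)*69)*(-1/47556) = (1963/109 - 6210)*(-1/47556) = -674927/109*(-1/47556) = 674927/5183604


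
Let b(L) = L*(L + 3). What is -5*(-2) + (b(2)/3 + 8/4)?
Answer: 46/3 ≈ 15.333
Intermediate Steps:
b(L) = L*(3 + L)
-5*(-2) + (b(2)/3 + 8/4) = -5*(-2) + ((2*(3 + 2))/3 + 8/4) = 10 + ((2*5)*(1/3) + 8*(1/4)) = 10 + (10*(1/3) + 2) = 10 + (10/3 + 2) = 10 + 16/3 = 46/3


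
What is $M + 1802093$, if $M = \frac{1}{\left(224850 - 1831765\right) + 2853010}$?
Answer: $\frac{2245579076836}{1246095} \approx 1.8021 \cdot 10^{6}$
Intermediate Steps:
$M = \frac{1}{1246095}$ ($M = \frac{1}{\left(224850 - 1831765\right) + 2853010} = \frac{1}{-1606915 + 2853010} = \frac{1}{1246095} \approx 8.0251 \cdot 10^{-7}$)
$M + 1802093 = \frac{1}{1246095} + 1802093 = \frac{2245579076836}{1246095}$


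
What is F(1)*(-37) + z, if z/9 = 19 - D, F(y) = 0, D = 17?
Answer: 18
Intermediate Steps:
z = 18 (z = 9*(19 - 1*17) = 9*(19 - 17) = 9*2 = 18)
F(1)*(-37) + z = 0*(-37) + 18 = 0 + 18 = 18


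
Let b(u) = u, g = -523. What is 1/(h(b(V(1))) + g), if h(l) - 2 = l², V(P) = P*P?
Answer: -1/520 ≈ -0.0019231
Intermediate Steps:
V(P) = P²
h(l) = 2 + l²
1/(h(b(V(1))) + g) = 1/((2 + (1²)²) - 523) = 1/((2 + 1²) - 523) = 1/((2 + 1) - 523) = 1/(3 - 523) = 1/(-520) = -1/520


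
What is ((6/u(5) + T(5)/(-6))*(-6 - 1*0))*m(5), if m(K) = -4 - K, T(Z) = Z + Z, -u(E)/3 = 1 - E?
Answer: -63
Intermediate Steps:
u(E) = -3 + 3*E (u(E) = -3*(1 - E) = -3 + 3*E)
T(Z) = 2*Z
((6/u(5) + T(5)/(-6))*(-6 - 1*0))*m(5) = ((6/(-3 + 3*5) + (2*5)/(-6))*(-6 - 1*0))*(-4 - 1*5) = ((6/(-3 + 15) + 10*(-⅙))*(-6 + 0))*(-4 - 5) = ((6/12 - 5/3)*(-6))*(-9) = ((6*(1/12) - 5/3)*(-6))*(-9) = ((½ - 5/3)*(-6))*(-9) = -7/6*(-6)*(-9) = 7*(-9) = -63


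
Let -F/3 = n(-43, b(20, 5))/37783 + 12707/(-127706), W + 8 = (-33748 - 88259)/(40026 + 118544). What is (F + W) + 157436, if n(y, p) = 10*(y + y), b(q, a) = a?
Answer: 30112696201088309151/191279653022215 ≈ 1.5743e+5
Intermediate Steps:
n(y, p) = 20*y (n(y, p) = 10*(2*y) = 20*y)
W = -1390567/158570 (W = -8 + (-33748 - 88259)/(40026 + 118544) = -8 - 122007/158570 = -1390567/158570 ≈ -8.7694)
F = 1769807223/4825115798 (F = -3*((20*(-43))/37783 + 12707/(-127706)) = -3*(-860*1/37783 + 12707*(-1/127706)) = -3*(-860/37783 - 12707/127706) = -3*(-589935741/4825115798) = 1769807223/4825115798 ≈ 0.36679)
(F + W) + 157436 = (1769807223/4825115798 - 1390567/158570) + 157436 = -1607252117131589/191279653022215 + 157436 = 30112696201088309151/191279653022215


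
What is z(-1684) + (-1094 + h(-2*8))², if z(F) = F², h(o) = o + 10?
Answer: 4045856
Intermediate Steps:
h(o) = 10 + o
z(-1684) + (-1094 + h(-2*8))² = (-1684)² + (-1094 + (10 - 2*8))² = 2835856 + (-1094 + (10 - 16))² = 2835856 + (-1094 - 6)² = 2835856 + (-1100)² = 2835856 + 1210000 = 4045856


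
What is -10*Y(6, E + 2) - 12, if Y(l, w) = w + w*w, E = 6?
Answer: -732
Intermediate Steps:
Y(l, w) = w + w²
-10*Y(6, E + 2) - 12 = -10*(6 + 2)*(1 + (6 + 2)) - 12 = -80*(1 + 8) - 12 = -80*9 - 12 = -10*72 - 12 = -720 - 12 = -732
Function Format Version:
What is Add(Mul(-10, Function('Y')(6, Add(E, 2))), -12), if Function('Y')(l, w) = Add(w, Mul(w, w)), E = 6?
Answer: -732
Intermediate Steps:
Function('Y')(l, w) = Add(w, Pow(w, 2))
Add(Mul(-10, Function('Y')(6, Add(E, 2))), -12) = Add(Mul(-10, Mul(Add(6, 2), Add(1, Add(6, 2)))), -12) = Add(Mul(-10, Mul(8, Add(1, 8))), -12) = Add(Mul(-10, Mul(8, 9)), -12) = Add(Mul(-10, 72), -12) = Add(-720, -12) = -732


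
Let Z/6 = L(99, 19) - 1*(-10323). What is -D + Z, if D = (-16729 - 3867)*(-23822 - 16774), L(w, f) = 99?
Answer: -836052684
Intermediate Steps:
D = 836115216 (D = -20596*(-40596) = 836115216)
Z = 62532 (Z = 6*(99 - 1*(-10323)) = 6*(99 + 10323) = 6*10422 = 62532)
-D + Z = -1*836115216 + 62532 = -836115216 + 62532 = -836052684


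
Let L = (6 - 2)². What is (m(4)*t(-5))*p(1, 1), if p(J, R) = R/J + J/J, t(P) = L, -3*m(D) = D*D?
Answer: -512/3 ≈ -170.67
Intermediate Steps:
L = 16 (L = 4² = 16)
m(D) = -D²/3 (m(D) = -D*D/3 = -D²/3)
t(P) = 16
p(J, R) = 1 + R/J (p(J, R) = R/J + 1 = 1 + R/J)
(m(4)*t(-5))*p(1, 1) = (-⅓*4²*16)*((1 + 1)/1) = (-⅓*16*16)*(1*2) = -16/3*16*2 = -256/3*2 = -512/3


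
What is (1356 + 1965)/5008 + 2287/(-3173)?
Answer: -915763/15890384 ≈ -0.057630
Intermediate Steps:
(1356 + 1965)/5008 + 2287/(-3173) = 3321*(1/5008) + 2287*(-1/3173) = 3321/5008 - 2287/3173 = -915763/15890384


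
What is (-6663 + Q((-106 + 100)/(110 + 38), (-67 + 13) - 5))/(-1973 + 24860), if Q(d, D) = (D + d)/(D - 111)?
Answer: -4930363/16936380 ≈ -0.29111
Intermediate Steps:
Q(d, D) = (D + d)/(-111 + D)
(-6663 + Q((-106 + 100)/(110 + 38), (-67 + 13) - 5))/(-1973 + 24860) = (-6663 + (((-67 + 13) - 5) + (-106 + 100)/(110 + 38))/(-111 + ((-67 + 13) - 5)))/(-1973 + 24860) = (-6663 + ((-54 - 5) - 6/148)/(-111 + (-54 - 5)))/22887 = (-6663 + (-59 - 6*1/148)/(-111 - 59))*(1/22887) = (-6663 + (-59 - 3/74)/(-170))*(1/22887) = (-6663 - 1/170*(-4369/74))*(1/22887) = (-6663 + 257/740)*(1/22887) = -4930363/740*1/22887 = -4930363/16936380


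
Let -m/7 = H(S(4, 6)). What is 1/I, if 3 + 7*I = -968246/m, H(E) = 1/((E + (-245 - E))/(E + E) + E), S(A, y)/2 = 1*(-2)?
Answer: 196/103118115 ≈ 1.9007e-6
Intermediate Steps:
S(A, y) = -4 (S(A, y) = 2*(1*(-2)) = 2*(-2) = -4)
H(E) = 1/(E - 245/(2*E)) (H(E) = 1/(-245*1/(2*E) + E) = 1/(-245/(2*E) + E) = 1/(E - 245/(2*E)))
m = -56/213 (m = -14*(-4)/(-245 + 2*(-4)²) = -14*(-4)/(-245 + 2*16) = -14*(-4)/(-245 + 32) = -14*(-4)/(-213) = -14*(-4)*(-1)/213 = -7*8/213 = -56/213 ≈ -0.26291)
I = 103118115/196 (I = -3/7 + (-968246/(-56/213))/7 = -3/7 + (-968246*(-213/56))/7 = -3/7 + (⅐)*(103118199/28) = -3/7 + 103118199/196 = 103118115/196 ≈ 5.2611e+5)
1/I = 1/(103118115/196) = 196/103118115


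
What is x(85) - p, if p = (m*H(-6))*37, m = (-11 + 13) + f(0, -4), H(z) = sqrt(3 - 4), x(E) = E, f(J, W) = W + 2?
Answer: 85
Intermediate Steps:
f(J, W) = 2 + W
H(z) = I (H(z) = sqrt(-1) = I)
m = 0 (m = (-11 + 13) + (2 - 4) = 2 - 2 = 0)
p = 0 (p = (0*I)*37 = 0*37 = 0)
x(85) - p = 85 - 1*0 = 85 + 0 = 85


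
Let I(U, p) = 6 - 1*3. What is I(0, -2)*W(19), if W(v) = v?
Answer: 57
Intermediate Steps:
I(U, p) = 3 (I(U, p) = 6 - 3 = 3)
I(0, -2)*W(19) = 3*19 = 57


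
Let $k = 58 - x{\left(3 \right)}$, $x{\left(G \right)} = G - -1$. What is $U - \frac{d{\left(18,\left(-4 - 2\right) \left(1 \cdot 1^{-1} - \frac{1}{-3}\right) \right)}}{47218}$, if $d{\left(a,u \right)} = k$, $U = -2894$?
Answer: $- \frac{68324473}{23609} \approx -2894.0$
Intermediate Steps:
$x{\left(G \right)} = 1 + G$ ($x{\left(G \right)} = G + 1 = 1 + G$)
$k = 54$ ($k = 58 - \left(1 + 3\right) = 58 - 4 = 54$)
$d{\left(a,u \right)} = 54$
$U - \frac{d{\left(18,\left(-4 - 2\right) \left(1 \cdot 1^{-1} - \frac{1}{-3}\right) \right)}}{47218} = -2894 - \frac{54}{47218} = -2894 - 54 \cdot \frac{1}{47218} = -2894 - \frac{27}{23609} = - \frac{68324473}{23609}$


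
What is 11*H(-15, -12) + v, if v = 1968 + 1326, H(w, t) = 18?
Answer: 3492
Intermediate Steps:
v = 3294
11*H(-15, -12) + v = 11*18 + 3294 = 198 + 3294 = 3492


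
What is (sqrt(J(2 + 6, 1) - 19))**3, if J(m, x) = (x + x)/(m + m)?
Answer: -151*I*sqrt(302)/32 ≈ -82.003*I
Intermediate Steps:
J(m, x) = x/m (J(m, x) = (2*x)/((2*m)) = (2*x)*(1/(2*m)) = x/m)
(sqrt(J(2 + 6, 1) - 19))**3 = (sqrt(1/(2 + 6) - 19))**3 = (sqrt(1/8 - 19))**3 = (sqrt(-151/8))**3 = (I*sqrt(302)/4)**3 = -151*I*sqrt(302)/32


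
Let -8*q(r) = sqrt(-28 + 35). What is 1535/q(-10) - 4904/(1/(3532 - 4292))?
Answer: 3727040 - 12280*sqrt(7)/7 ≈ 3.7224e+6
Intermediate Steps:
q(r) = -sqrt(7)/8 (q(r) = -sqrt(-28 + 35)/8 = -sqrt(7)/8)
1535/q(-10) - 4904/(1/(3532 - 4292)) = 1535/((-sqrt(7)/8)) - 4904/(1/(3532 - 4292)) = 1535*(-8*sqrt(7)/7) - 4904/(1/(-760)) = -12280*sqrt(7)/7 - 4904/(-1/760) = -12280*sqrt(7)/7 - 4904*(-760) = -12280*sqrt(7)/7 + 3727040 = 3727040 - 12280*sqrt(7)/7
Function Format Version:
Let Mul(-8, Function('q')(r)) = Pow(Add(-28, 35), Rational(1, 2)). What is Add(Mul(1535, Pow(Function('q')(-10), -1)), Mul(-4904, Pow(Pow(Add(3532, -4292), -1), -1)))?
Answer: Add(3727040, Mul(Rational(-12280, 7), Pow(7, Rational(1, 2)))) ≈ 3.7224e+6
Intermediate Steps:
Function('q')(r) = Mul(Rational(-1, 8), Pow(7, Rational(1, 2))) (Function('q')(r) = Mul(Rational(-1, 8), Pow(Add(-28, 35), Rational(1, 2))) = Mul(Rational(-1, 8), Pow(7, Rational(1, 2))))
Add(Mul(1535, Pow(Function('q')(-10), -1)), Mul(-4904, Pow(Pow(Add(3532, -4292), -1), -1))) = Add(Mul(1535, Pow(Mul(Rational(-1, 8), Pow(7, Rational(1, 2))), -1)), Mul(-4904, Pow(Pow(Add(3532, -4292), -1), -1))) = Add(Mul(1535, Mul(Rational(-8, 7), Pow(7, Rational(1, 2)))), Mul(-4904, Pow(Pow(-760, -1), -1))) = Add(Mul(Rational(-12280, 7), Pow(7, Rational(1, 2))), Mul(-4904, Pow(Rational(-1, 760), -1))) = Add(Mul(Rational(-12280, 7), Pow(7, Rational(1, 2))), Mul(-4904, -760)) = Add(Mul(Rational(-12280, 7), Pow(7, Rational(1, 2))), 3727040) = Add(3727040, Mul(Rational(-12280, 7), Pow(7, Rational(1, 2))))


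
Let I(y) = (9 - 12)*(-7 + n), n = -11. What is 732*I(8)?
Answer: 39528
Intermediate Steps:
I(y) = 54 (I(y) = (9 - 12)*(-7 - 11) = -3*(-18) = 54)
732*I(8) = 732*54 = 39528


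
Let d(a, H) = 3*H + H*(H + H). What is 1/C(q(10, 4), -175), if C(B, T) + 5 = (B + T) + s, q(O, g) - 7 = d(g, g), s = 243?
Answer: 1/114 ≈ 0.0087719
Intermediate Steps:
d(a, H) = 2*H² + 3*H (d(a, H) = 3*H + H*(2*H) = 3*H + 2*H² = 2*H² + 3*H)
q(O, g) = 7 + g*(3 + 2*g)
C(B, T) = 238 + B + T (C(B, T) = -5 + ((B + T) + 243) = -5 + (243 + B + T) = 238 + B + T)
1/C(q(10, 4), -175) = 1/(238 + (7 + 4*(3 + 2*4)) - 175) = 1/(238 + (7 + 4*(3 + 8)) - 175) = 1/(238 + (7 + 4*11) - 175) = 1/(238 + (7 + 44) - 175) = 1/(238 + 51 - 175) = 1/114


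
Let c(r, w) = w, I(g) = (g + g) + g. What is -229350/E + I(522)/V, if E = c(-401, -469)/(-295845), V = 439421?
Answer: -29815615991881296/206088449 ≈ -1.4467e+8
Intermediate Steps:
I(g) = 3*g (I(g) = 2*g + g = 3*g)
E = 469/295845 (E = -469/(-295845) = -469*(-1/295845) = 469/295845 ≈ 0.0015853)
-229350/E + I(522)/V = -229350/469/295845 + (3*522)/439421 = -229350*295845/469 + 1566*(1/439421) = -67852050750/469 + 1566/439421 = -29815615991881296/206088449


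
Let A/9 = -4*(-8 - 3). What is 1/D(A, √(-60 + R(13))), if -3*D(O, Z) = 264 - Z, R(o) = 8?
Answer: -198/17437 - 3*I*√13/34874 ≈ -0.011355 - 0.00031016*I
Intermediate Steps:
A = 396 (A = 9*(-4*(-8 - 3)) = 9*(-4*(-11)) = 9*44 = 396)
D(O, Z) = -88 + Z/3 (D(O, Z) = -(264 - Z)/3 = -88 + Z/3)
1/D(A, √(-60 + R(13))) = 1/(-88 + √(-60 + 8)/3) = 1/(-88 + √(-52)/3) = 1/(-88 + (2*I*√13)/3) = 1/(-88 + 2*I*√13/3)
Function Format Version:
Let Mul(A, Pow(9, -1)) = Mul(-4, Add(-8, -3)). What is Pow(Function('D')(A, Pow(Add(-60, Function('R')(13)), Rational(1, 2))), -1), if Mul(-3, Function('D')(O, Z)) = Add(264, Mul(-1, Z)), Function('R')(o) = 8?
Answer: Add(Rational(-198, 17437), Mul(Rational(-3, 34874), I, Pow(13, Rational(1, 2)))) ≈ Add(-0.011355, Mul(-0.00031016, I))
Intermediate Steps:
A = 396 (A = Mul(9, Mul(-4, Add(-8, -3))) = Mul(9, Mul(-4, -11)) = Mul(9, 44) = 396)
Function('D')(O, Z) = Add(-88, Mul(Rational(1, 3), Z)) (Function('D')(O, Z) = Mul(Rational(-1, 3), Add(264, Mul(-1, Z))) = Add(-88, Mul(Rational(1, 3), Z)))
Pow(Function('D')(A, Pow(Add(-60, Function('R')(13)), Rational(1, 2))), -1) = Pow(Add(-88, Mul(Rational(1, 3), Pow(Add(-60, 8), Rational(1, 2)))), -1) = Pow(Add(-88, Mul(Rational(1, 3), Pow(-52, Rational(1, 2)))), -1) = Pow(Add(-88, Mul(Rational(1, 3), Mul(2, I, Pow(13, Rational(1, 2))))), -1) = Pow(Add(-88, Mul(Rational(2, 3), I, Pow(13, Rational(1, 2)))), -1)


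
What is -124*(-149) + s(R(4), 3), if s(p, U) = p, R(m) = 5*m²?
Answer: 18556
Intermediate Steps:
-124*(-149) + s(R(4), 3) = -124*(-149) + 5*4² = 18476 + 5*16 = 18476 + 80 = 18556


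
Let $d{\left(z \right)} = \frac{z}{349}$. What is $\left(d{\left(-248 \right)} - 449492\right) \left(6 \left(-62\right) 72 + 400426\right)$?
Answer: $- \frac{58614325025752}{349} \approx -1.6795 \cdot 10^{11}$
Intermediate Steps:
$d{\left(z \right)} = \frac{z}{349}$ ($d{\left(z \right)} = z \frac{1}{349} = \frac{z}{349}$)
$\left(d{\left(-248 \right)} - 449492\right) \left(6 \left(-62\right) 72 + 400426\right) = \left(\frac{1}{349} \left(-248\right) - 449492\right) \left(6 \left(-62\right) 72 + 400426\right) = \left(- \frac{248}{349} - 449492\right) \left(\left(-372\right) 72 + 400426\right) = - \frac{156872956 \left(-26784 + 400426\right)}{349} = \left(- \frac{156872956}{349}\right) 373642 = - \frac{58614325025752}{349}$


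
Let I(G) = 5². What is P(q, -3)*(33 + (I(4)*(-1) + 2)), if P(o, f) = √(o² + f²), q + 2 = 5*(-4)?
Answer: 10*√493 ≈ 222.04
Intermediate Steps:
q = -22 (q = -2 + 5*(-4) = -2 - 20 = -22)
I(G) = 25
P(o, f) = √(f² + o²)
P(q, -3)*(33 + (I(4)*(-1) + 2)) = √((-3)² + (-22)²)*(33 + (25*(-1) + 2)) = √(9 + 484)*(33 + (-25 + 2)) = √493*(33 - 23) = √493*10 = 10*√493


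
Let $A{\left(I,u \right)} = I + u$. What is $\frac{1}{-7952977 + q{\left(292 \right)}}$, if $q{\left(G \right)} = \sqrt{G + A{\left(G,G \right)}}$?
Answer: $- \frac{7952977}{63249843161653} - \frac{2 \sqrt{219}}{63249843161653} \approx -1.2574 \cdot 10^{-7}$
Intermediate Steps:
$q{\left(G \right)} = \sqrt{3} \sqrt{G}$ ($q{\left(G \right)} = \sqrt{G + \left(G + G\right)} = \sqrt{G + 2 G} = \sqrt{3 G} = \sqrt{3} \sqrt{G}$)
$\frac{1}{-7952977 + q{\left(292 \right)}} = \frac{1}{-7952977 + \sqrt{3} \sqrt{292}} = \frac{1}{-7952977 + \sqrt{3} \cdot 2 \sqrt{73}} = \frac{1}{-7952977 + 2 \sqrt{219}}$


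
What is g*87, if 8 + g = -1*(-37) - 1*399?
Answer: -32190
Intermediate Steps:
g = -370 (g = -8 + (-1*(-37) - 1*399) = -8 + (37 - 399) = -8 - 362 = -370)
g*87 = -370*87 = -32190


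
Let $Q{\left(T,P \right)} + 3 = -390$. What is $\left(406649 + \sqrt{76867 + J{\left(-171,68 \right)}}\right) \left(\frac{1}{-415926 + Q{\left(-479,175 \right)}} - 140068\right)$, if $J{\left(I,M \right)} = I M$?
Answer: $- \frac{23712910812688757}{416319} - \frac{58312969693 \sqrt{65239}}{416319} \approx -5.6994 \cdot 10^{10}$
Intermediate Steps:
$Q{\left(T,P \right)} = -393$ ($Q{\left(T,P \right)} = -3 - 390 = -393$)
$\left(406649 + \sqrt{76867 + J{\left(-171,68 \right)}}\right) \left(\frac{1}{-415926 + Q{\left(-479,175 \right)}} - 140068\right) = \left(406649 + \sqrt{76867 - 11628}\right) \left(\frac{1}{-415926 - 393} - 140068\right) = \left(406649 + \sqrt{76867 - 11628}\right) \left(\frac{1}{-416319} - 140068\right) = \left(406649 + \sqrt{65239}\right) \left(- \frac{1}{416319} - 140068\right) = \left(406649 + \sqrt{65239}\right) \left(- \frac{58312969693}{416319}\right) = - \frac{23712910812688757}{416319} - \frac{58312969693 \sqrt{65239}}{416319}$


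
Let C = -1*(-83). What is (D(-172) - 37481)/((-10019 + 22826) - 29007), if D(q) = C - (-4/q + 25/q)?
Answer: 142943/61920 ≈ 2.3085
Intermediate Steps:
C = 83
D(q) = 83 - 21/q (D(q) = 83 - (-4/q + 25/q) = 83 - 21/q)
(D(-172) - 37481)/((-10019 + 22826) - 29007) = ((83 - 21/(-172)) - 37481)/((-10019 + 22826) - 29007) = ((83 - 21*(-1/172)) - 37481)/(12807 - 29007) = ((83 + 21/172) - 37481)/(-16200) = (14297/172 - 37481)*(-1/16200) = -6432435/172*(-1/16200) = 142943/61920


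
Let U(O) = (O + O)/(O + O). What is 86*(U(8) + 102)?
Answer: 8858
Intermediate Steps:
U(O) = 1 (U(O) = (2*O)/((2*O)) = (2*O)*(1/(2*O)) = 1)
86*(U(8) + 102) = 86*(1 + 102) = 86*103 = 8858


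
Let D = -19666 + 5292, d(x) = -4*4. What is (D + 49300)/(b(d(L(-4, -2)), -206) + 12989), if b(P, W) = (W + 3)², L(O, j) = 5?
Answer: 5821/9033 ≈ 0.64441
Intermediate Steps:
d(x) = -16
b(P, W) = (3 + W)²
D = -14374
(D + 49300)/(b(d(L(-4, -2)), -206) + 12989) = (-14374 + 49300)/((3 - 206)² + 12989) = 34926/((-203)² + 12989) = 34926/(41209 + 12989) = 34926/54198 = 34926*(1/54198) = 5821/9033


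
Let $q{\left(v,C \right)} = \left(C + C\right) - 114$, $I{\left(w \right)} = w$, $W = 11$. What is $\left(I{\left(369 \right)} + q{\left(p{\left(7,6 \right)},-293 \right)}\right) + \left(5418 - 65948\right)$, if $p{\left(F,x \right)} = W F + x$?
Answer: $-60861$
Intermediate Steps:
$p{\left(F,x \right)} = x + 11 F$ ($p{\left(F,x \right)} = 11 F + x = x + 11 F$)
$q{\left(v,C \right)} = -114 + 2 C$ ($q{\left(v,C \right)} = 2 C - 114 = -114 + 2 C$)
$\left(I{\left(369 \right)} + q{\left(p{\left(7,6 \right)},-293 \right)}\right) + \left(5418 - 65948\right) = \left(369 + \left(-114 + 2 \left(-293\right)\right)\right) + \left(5418 - 65948\right) = \left(369 - 700\right) + \left(5418 - 65948\right) = \left(369 - 700\right) - 60530 = -331 - 60530 = -60861$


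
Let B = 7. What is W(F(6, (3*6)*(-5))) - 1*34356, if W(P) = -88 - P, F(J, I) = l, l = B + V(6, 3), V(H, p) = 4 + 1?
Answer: -34456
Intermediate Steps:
V(H, p) = 5
l = 12 (l = 7 + 5 = 12)
F(J, I) = 12
W(F(6, (3*6)*(-5))) - 1*34356 = (-88 - 1*12) - 1*34356 = (-88 - 12) - 34356 = -100 - 34356 = -34456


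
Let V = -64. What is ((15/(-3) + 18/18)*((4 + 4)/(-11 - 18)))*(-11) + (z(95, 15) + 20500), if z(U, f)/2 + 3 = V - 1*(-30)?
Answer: 592002/29 ≈ 20414.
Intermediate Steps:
z(U, f) = -74 (z(U, f) = -6 + 2*(-64 - 1*(-30)) = -6 + 2*(-64 + 30) = -6 + 2*(-34) = -6 - 68 = -74)
((15/(-3) + 18/18)*((4 + 4)/(-11 - 18)))*(-11) + (z(95, 15) + 20500) = ((15/(-3) + 18/18)*((4 + 4)/(-11 - 18)))*(-11) + (-74 + 20500) = ((15*(-⅓) + 18*(1/18))*(8/(-29)))*(-11) + 20426 = ((-5 + 1)*(8*(-1/29)))*(-11) + 20426 = -4*(-8/29)*(-11) + 20426 = (32/29)*(-11) + 20426 = -352/29 + 20426 = 592002/29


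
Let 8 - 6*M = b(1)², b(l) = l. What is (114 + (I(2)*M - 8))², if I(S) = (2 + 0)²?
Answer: 110224/9 ≈ 12247.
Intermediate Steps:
I(S) = 4 (I(S) = 2² = 4)
M = 7/6 (M = 4/3 - ⅙*1² = 4/3 - ⅙*1 = 4/3 - ⅙ = 7/6 ≈ 1.1667)
(114 + (I(2)*M - 8))² = (114 + (4*(7/6) - 8))² = (114 + (14/3 - 8))² = (114 - 10/3)² = (332/3)² = 110224/9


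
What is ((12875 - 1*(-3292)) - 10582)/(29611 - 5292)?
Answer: 5585/24319 ≈ 0.22966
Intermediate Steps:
((12875 - 1*(-3292)) - 10582)/(29611 - 5292) = ((12875 + 3292) - 10582)/24319 = (16167 - 10582)*(1/24319) = 5585*(1/24319) = 5585/24319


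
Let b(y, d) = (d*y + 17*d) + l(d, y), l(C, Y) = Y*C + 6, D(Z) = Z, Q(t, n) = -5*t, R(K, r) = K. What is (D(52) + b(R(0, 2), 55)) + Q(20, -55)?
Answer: 893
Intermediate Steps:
l(C, Y) = 6 + C*Y (l(C, Y) = C*Y + 6 = 6 + C*Y)
b(y, d) = 6 + 17*d + 2*d*y (b(y, d) = (d*y + 17*d) + (6 + d*y) = (17*d + d*y) + (6 + d*y) = 6 + 17*d + 2*d*y)
(D(52) + b(R(0, 2), 55)) + Q(20, -55) = (52 + (6 + 17*55 + 2*55*0)) - 5*20 = (52 + (6 + 935 + 0)) - 100 = (52 + 941) - 100 = 993 - 100 = 893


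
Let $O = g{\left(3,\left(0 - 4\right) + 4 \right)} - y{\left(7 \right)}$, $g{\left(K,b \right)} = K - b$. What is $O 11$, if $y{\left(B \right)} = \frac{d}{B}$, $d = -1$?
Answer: $\frac{242}{7} \approx 34.571$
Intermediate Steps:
$y{\left(B \right)} = - \frac{1}{B}$
$O = \frac{22}{7}$ ($O = \left(3 - \left(\left(0 - 4\right) + 4\right)\right) - - \frac{1}{7} = \left(3 - \left(-4 + 4\right)\right) - \left(-1\right) \frac{1}{7} = \left(3 - 0\right) - - \frac{1}{7} = \left(3 + 0\right) + \frac{1}{7} = 3 + \frac{1}{7} = \frac{22}{7} \approx 3.1429$)
$O 11 = \frac{22}{7} \cdot 11 = \frac{242}{7}$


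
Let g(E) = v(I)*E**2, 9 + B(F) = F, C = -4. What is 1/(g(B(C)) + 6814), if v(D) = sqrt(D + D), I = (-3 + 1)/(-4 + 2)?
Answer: 3407/23186737 - 169*sqrt(2)/46373474 ≈ 0.00014178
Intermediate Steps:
B(F) = -9 + F
I = 1 (I = -2/(-2) = -2*(-1/2) = 1)
v(D) = sqrt(2)*sqrt(D) (v(D) = sqrt(2*D) = sqrt(2)*sqrt(D))
g(E) = sqrt(2)*E**2 (g(E) = (sqrt(2)*sqrt(1))*E**2 = (sqrt(2)*1)*E**2 = sqrt(2)*E**2)
1/(g(B(C)) + 6814) = 1/(sqrt(2)*(-9 - 4)**2 + 6814) = 1/(sqrt(2)*(-13)**2 + 6814) = 1/(sqrt(2)*169 + 6814) = 1/(169*sqrt(2) + 6814) = 1/(6814 + 169*sqrt(2))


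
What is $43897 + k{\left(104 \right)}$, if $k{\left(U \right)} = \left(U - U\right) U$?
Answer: $43897$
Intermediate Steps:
$k{\left(U \right)} = 0$ ($k{\left(U \right)} = 0 U = 0$)
$43897 + k{\left(104 \right)} = 43897 + 0 = 43897$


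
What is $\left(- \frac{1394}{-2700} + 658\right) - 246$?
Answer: $\frac{556897}{1350} \approx 412.52$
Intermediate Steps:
$\left(- \frac{1394}{-2700} + 658\right) - 246 = \left(\left(-1394\right) \left(- \frac{1}{2700}\right) + 658\right) - 246 = \left(\frac{697}{1350} + 658\right) - 246 = \frac{888997}{1350} - 246 = \frac{556897}{1350}$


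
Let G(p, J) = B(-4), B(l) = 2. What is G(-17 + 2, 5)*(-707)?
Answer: -1414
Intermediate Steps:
G(p, J) = 2
G(-17 + 2, 5)*(-707) = 2*(-707) = -1414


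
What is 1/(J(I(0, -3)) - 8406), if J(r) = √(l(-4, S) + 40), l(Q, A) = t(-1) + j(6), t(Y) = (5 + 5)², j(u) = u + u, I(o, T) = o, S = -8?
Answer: -4203/35330342 - √38/35330342 ≈ -0.00011914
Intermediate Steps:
j(u) = 2*u
t(Y) = 100 (t(Y) = 10² = 100)
l(Q, A) = 112 (l(Q, A) = 100 + 2*6 = 100 + 12 = 112)
J(r) = 2*√38 (J(r) = √(112 + 40) = √152 = 2*√38)
1/(J(I(0, -3)) - 8406) = 1/(2*√38 - 8406) = 1/(-8406 + 2*√38)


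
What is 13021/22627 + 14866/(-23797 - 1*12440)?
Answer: 135468995/819934599 ≈ 0.16522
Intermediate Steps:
13021/22627 + 14866/(-23797 - 1*12440) = 13021*(1/22627) + 14866/(-23797 - 12440) = 13021/22627 + 14866/(-36237) = 13021/22627 + 14866*(-1/36237) = 13021/22627 - 14866/36237 = 135468995/819934599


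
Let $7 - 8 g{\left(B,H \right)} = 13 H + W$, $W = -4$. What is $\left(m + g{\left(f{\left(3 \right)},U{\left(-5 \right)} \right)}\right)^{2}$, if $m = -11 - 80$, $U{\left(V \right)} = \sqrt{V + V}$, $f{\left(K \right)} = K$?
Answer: $\frac{512399}{64} + \frac{9321 i \sqrt{10}}{32} \approx 8006.2 + 921.11 i$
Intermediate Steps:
$U{\left(V \right)} = \sqrt{2} \sqrt{V}$ ($U{\left(V \right)} = \sqrt{2 V} = \sqrt{2} \sqrt{V}$)
$g{\left(B,H \right)} = \frac{11}{8} - \frac{13 H}{8}$ ($g{\left(B,H \right)} = \frac{7}{8} - \frac{13 H - 4}{8} = \frac{7}{8} - \frac{-4 + 13 H}{8} = \frac{7}{8} - \left(- \frac{1}{2} + \frac{13 H}{8}\right) = \frac{11}{8} - \frac{13 H}{8}$)
$m = -91$ ($m = -11 - 80 = -91$)
$\left(m + g{\left(f{\left(3 \right)},U{\left(-5 \right)} \right)}\right)^{2} = \left(-91 + \left(\frac{11}{8} - \frac{13 \sqrt{2} \sqrt{-5}}{8}\right)\right)^{2} = \left(-91 + \left(\frac{11}{8} - \frac{13 \sqrt{2} i \sqrt{5}}{8}\right)\right)^{2} = \left(-91 + \left(\frac{11}{8} - \frac{13 i \sqrt{10}}{8}\right)\right)^{2} = \left(- \frac{717}{8} - \frac{13 i \sqrt{10}}{8}\right)^{2}$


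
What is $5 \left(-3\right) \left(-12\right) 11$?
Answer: $1980$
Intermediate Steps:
$5 \left(-3\right) \left(-12\right) 11 = \left(-15\right) \left(-12\right) 11 = 180 \cdot 11 = 1980$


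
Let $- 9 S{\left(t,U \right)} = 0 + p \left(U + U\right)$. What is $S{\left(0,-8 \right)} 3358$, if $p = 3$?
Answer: $\frac{53728}{3} \approx 17909.0$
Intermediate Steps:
$S{\left(t,U \right)} = - \frac{2 U}{3}$ ($S{\left(t,U \right)} = - \frac{0 + 3 \left(U + U\right)}{9} = - \frac{0 + 3 \cdot 2 U}{9} = - \frac{0 + 6 U}{9} = - \frac{6 U}{9} = - \frac{2 U}{3}$)
$S{\left(0,-8 \right)} 3358 = \left(- \frac{2}{3}\right) \left(-8\right) 3358 = \frac{16}{3} \cdot 3358 = \frac{53728}{3}$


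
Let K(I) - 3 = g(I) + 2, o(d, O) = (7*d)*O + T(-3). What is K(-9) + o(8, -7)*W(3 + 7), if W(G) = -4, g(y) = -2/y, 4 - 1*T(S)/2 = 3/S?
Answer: 13799/9 ≈ 1533.2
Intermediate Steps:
T(S) = 8 - 6/S
o(d, O) = 10 + 7*O*d (o(d, O) = (7*d)*O + (8 - 6/(-3)) = 7*O*d + (8 - 6*(-⅓)) = 7*O*d + (8 + 2) = 7*O*d + 10 = 10 + 7*O*d)
K(I) = 5 - 2/I (K(I) = 3 + (-2/I + 2) = 3 + (2 - 2/I) = 5 - 2/I)
K(-9) + o(8, -7)*W(3 + 7) = (5 - 2/(-9)) + (10 + 7*(-7)*8)*(-4) = (5 - 2*(-⅑)) + (10 - 392)*(-4) = (5 + 2/9) - 382*(-4) = 47/9 + 1528 = 13799/9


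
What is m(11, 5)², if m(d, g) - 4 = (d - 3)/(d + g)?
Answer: 81/4 ≈ 20.250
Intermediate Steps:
m(d, g) = 4 + (-3 + d)/(d + g) (m(d, g) = 4 + (d - 3)/(d + g) = 4 + (-3 + d)/(d + g))
m(11, 5)² = ((-3 + 4*5 + 5*11)/(11 + 5))² = ((-3 + 20 + 55)/16)² = ((1/16)*72)² = (9/2)² = 81/4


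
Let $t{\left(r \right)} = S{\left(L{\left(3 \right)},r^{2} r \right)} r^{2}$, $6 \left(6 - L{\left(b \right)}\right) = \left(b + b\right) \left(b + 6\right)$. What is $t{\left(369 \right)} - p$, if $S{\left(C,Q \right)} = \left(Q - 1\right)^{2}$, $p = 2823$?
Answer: $343724834861447269881$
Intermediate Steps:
$L{\left(b \right)} = 6 - \frac{b \left(6 + b\right)}{3}$ ($L{\left(b \right)} = 6 - \frac{\left(b + b\right) \left(b + 6\right)}{6} = 6 - \frac{2 b \left(6 + b\right)}{6} = 6 - \frac{b \left(6 + b\right)}{3}$)
$S{\left(C,Q \right)} = \left(-1 + Q\right)^{2}$
$t{\left(r \right)} = r^{2} \left(-1 + r^{3}\right)^{2}$ ($t{\left(r \right)} = \left(-1 + r^{2} r\right)^{2} r^{2} = \left(-1 + r^{3}\right)^{2} r^{2} = r^{2} \left(-1 + r^{3}\right)^{2}$)
$t{\left(369 \right)} - p = 369^{2} \left(-1 + 369^{3}\right)^{2} - 2823 = 136161 \left(-1 + 50243409\right)^{2} - 2823 = 136161 \cdot 50243408^{2} - 2823 = 136161 \cdot 2524400047454464 - 2823 = 343724834861447272704 - 2823 = 343724834861447269881$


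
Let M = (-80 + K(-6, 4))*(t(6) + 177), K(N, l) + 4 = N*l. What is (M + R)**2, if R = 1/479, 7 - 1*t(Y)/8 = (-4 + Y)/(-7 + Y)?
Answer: 165927039525289/229441 ≈ 7.2318e+8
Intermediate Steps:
t(Y) = 56 - 8*(-4 + Y)/(-7 + Y)
K(N, l) = -4 + N*l
M = -26892 (M = (-80 + (-4 - 6*4))*(24*(-15 + 2*6)/(-7 + 6) + 177) = (-80 + (-4 - 24))*(24*(-15 + 12)/(-1) + 177) = (-80 - 28)*(24*(-1)*(-3) + 177) = -108*(72 + 177) = -108*249 = -26892)
R = 1/479 ≈ 0.0020877
(M + R)**2 = (-26892 + 1/479)**2 = (-12881267/479)**2 = 165927039525289/229441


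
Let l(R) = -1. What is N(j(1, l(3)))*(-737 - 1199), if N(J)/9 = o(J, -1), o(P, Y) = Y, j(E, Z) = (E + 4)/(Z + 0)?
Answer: 17424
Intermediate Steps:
j(E, Z) = (4 + E)/Z
N(J) = -9 (N(J) = 9*(-1) = -9)
N(j(1, l(3)))*(-737 - 1199) = -9*(-737 - 1199) = -9*(-1936) = 17424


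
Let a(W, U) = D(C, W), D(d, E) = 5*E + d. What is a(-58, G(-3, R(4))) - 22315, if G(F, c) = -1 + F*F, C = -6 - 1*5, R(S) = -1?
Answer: -22616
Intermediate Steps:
C = -11 (C = -6 - 5 = -11)
D(d, E) = d + 5*E
G(F, c) = -1 + F²
a(W, U) = -11 + 5*W
a(-58, G(-3, R(4))) - 22315 = (-11 + 5*(-58)) - 22315 = (-11 - 290) - 22315 = -301 - 22315 = -22616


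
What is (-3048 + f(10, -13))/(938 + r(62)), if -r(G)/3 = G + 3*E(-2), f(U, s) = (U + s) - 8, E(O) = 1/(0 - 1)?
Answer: -3059/761 ≈ -4.0197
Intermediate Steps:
E(O) = -1 (E(O) = 1/(-1) = -1)
f(U, s) = -8 + U + s
r(G) = 9 - 3*G (r(G) = -3*(G + 3*(-1)) = -3*(G - 3) = -3*(-3 + G) = 9 - 3*G)
(-3048 + f(10, -13))/(938 + r(62)) = (-3048 + (-8 + 10 - 13))/(938 + (9 - 3*62)) = (-3048 - 11)/(938 + (9 - 186)) = -3059/(938 - 177) = -3059/761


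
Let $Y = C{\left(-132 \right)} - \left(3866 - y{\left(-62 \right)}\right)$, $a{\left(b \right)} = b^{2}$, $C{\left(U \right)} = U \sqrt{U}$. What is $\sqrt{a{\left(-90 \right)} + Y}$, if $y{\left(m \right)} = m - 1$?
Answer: $\sqrt{4171 - 264 i \sqrt{33}} \approx 65.609 - 11.558 i$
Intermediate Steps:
$C{\left(U \right)} = U^{\frac{3}{2}}$
$y{\left(m \right)} = -1 + m$
$Y = -3929 - 264 i \sqrt{33}$ ($Y = \left(-132\right)^{\frac{3}{2}} - \left(3866 - \left(-1 - 62\right)\right) = - 264 i \sqrt{33} - \left(3866 - -63\right) = - 264 i \sqrt{33} - \left(3866 + 63\right) = - 264 i \sqrt{33} - 3929 = -3929 - 264 i \sqrt{33} \approx -3929.0 - 1516.6 i$)
$\sqrt{a{\left(-90 \right)} + Y} = \sqrt{\left(-90\right)^{2} - \left(3929 + 264 i \sqrt{33}\right)} = \sqrt{8100 - \left(3929 + 264 i \sqrt{33}\right)} = \sqrt{4171 - 264 i \sqrt{33}}$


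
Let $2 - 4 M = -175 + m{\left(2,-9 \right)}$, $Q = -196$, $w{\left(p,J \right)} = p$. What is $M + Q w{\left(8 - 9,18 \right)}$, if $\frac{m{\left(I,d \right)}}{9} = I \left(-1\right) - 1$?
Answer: $247$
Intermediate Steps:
$m{\left(I,d \right)} = -9 - 9 I$ ($m{\left(I,d \right)} = 9 \left(I \left(-1\right) - 1\right) = 9 \left(- I - 1\right) = 9 \left(-1 - I\right) = -9 - 9 I$)
$M = 51$ ($M = \frac{1}{2} - \frac{-175 - 27}{4} = \frac{1}{2} - - \frac{101}{2} = \frac{1}{2} + \frac{101}{2} = 51$)
$M + Q w{\left(8 - 9,18 \right)} = 51 - 196 \left(8 - 9\right) = 51 - -196 = 51 + 196 = 247$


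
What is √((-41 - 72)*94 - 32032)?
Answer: I*√42654 ≈ 206.53*I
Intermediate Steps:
√((-41 - 72)*94 - 32032) = √(-113*94 - 32032) = √(-10622 - 32032) = √(-42654) = I*√42654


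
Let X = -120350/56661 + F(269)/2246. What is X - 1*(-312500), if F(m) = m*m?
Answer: 39772769115521/127260606 ≈ 3.1253e+5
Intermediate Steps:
F(m) = m²
X = 3829740521/127260606 (X = -120350/56661 + 269²/2246 = -120350*1/56661 + 72361*(1/2246) = -120350/56661 + 72361/2246 = 3829740521/127260606 ≈ 30.094)
X - 1*(-312500) = 3829740521/127260606 - 1*(-312500) = 3829740521/127260606 + 312500 = 39772769115521/127260606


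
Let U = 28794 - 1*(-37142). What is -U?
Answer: -65936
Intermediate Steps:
U = 65936 (U = 28794 + 37142 = 65936)
-U = -1*65936 = -65936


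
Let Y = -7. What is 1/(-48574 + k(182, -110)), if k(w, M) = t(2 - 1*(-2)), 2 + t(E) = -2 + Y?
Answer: -1/48585 ≈ -2.0582e-5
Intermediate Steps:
t(E) = -11 (t(E) = -2 + (-2 - 7) = -2 - 9 = -11)
k(w, M) = -11
1/(-48574 + k(182, -110)) = 1/(-48574 - 11) = 1/(-48585) = -1/48585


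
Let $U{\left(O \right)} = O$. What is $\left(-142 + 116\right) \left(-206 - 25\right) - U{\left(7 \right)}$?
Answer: $5999$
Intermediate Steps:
$\left(-142 + 116\right) \left(-206 - 25\right) - U{\left(7 \right)} = \left(-142 + 116\right) \left(-206 - 25\right) - 7 = \left(-26\right) \left(-231\right) - 7 = 6006 - 7 = 5999$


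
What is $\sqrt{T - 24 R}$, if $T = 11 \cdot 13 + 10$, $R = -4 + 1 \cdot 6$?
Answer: $\sqrt{105} \approx 10.247$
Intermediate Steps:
$R = 2$ ($R = -4 + 6 = 2$)
$T = 153$ ($T = 143 + 10 = 153$)
$\sqrt{T - 24 R} = \sqrt{153 - 48} = \sqrt{105}$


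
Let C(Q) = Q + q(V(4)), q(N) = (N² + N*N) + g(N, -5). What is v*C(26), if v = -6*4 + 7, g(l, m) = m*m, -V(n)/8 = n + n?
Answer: -140131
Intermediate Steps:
V(n) = -16*n (V(n) = -8*(n + n) = -16*n)
g(l, m) = m²
q(N) = 25 + 2*N² (q(N) = (N² + N*N) + (-5)² = (N² + N²) + 25 = 2*N² + 25 = 25 + 2*N²)
C(Q) = 8217 + Q (C(Q) = Q + (25 + 2*(-16*4)²) = Q + (25 + 2*(-64)²) = Q + (25 + 2*4096) = Q + (25 + 8192) = Q + 8217 = 8217 + Q)
v = -17 (v = -24 + 7 = -17)
v*C(26) = -17*(8217 + 26) = -17*8243 = -140131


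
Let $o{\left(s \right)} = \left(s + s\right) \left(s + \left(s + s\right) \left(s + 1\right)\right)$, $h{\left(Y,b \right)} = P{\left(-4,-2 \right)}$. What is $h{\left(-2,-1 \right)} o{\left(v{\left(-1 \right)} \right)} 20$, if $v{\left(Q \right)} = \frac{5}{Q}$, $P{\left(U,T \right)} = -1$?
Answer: $7000$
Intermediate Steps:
$h{\left(Y,b \right)} = -1$
$o{\left(s \right)} = 2 s \left(s + 2 s \left(1 + s\right)\right)$
$h{\left(-2,-1 \right)} o{\left(v{\left(-1 \right)} \right)} 20 = - \left(\frac{5}{-1}\right)^{2} \left(6 + 4 \frac{5}{-1}\right) 20 = - \left(5 \left(-1\right)\right)^{2} \left(6 + 4 \cdot 5 \left(-1\right)\right) 20 = - \left(-5\right)^{2} \left(6 + 4 \left(-5\right)\right) 20 = - 25 \left(6 - 20\right) 20 = - 25 \left(-14\right) 20 = \left(-1\right) \left(-350\right) 20 = 350 \cdot 20 = 7000$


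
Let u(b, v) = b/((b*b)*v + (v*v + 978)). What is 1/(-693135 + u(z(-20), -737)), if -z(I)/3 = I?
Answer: -2109053/1461858451215 ≈ -1.4427e-6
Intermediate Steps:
z(I) = -3*I
u(b, v) = b/(978 + v² + v*b²) (u(b, v) = b/(b²*v + (v² + 978)) = b/(v*b² + (978 + v²)) = b/(978 + v² + v*b²))
1/(-693135 + u(z(-20), -737)) = 1/(-693135 + (-3*(-20))/(978 + (-737)² - 737*(-3*(-20))²)) = 1/(-693135 + 60/(978 + 543169 - 737*60²)) = 1/(-693135 + 60/(978 + 543169 - 737*3600)) = 1/(-693135 + 60/(978 + 543169 - 2653200)) = 1/(-693135 + 60/(-2109053)) = 1/(-693135 + 60*(-1/2109053)) = 1/(-693135 - 60/2109053) = 1/(-1461858451215/2109053) = -2109053/1461858451215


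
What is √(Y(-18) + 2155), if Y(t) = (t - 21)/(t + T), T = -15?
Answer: √260898/11 ≈ 46.435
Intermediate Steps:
Y(t) = (-21 + t)/(-15 + t) (Y(t) = (t - 21)/(t - 15) = (-21 + t)/(-15 + t))
√(Y(-18) + 2155) = √((-21 - 18)/(-15 - 18) + 2155) = √(-39/(-33) + 2155) = √(-1/33*(-39) + 2155) = √(13/11 + 2155) = √(23718/11) = √260898/11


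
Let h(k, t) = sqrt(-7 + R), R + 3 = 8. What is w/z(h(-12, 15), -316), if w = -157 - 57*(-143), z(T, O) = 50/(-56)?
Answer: -223832/25 ≈ -8953.3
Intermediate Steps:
R = 5 (R = -3 + 8 = 5)
h(k, t) = I*sqrt(2) (h(k, t) = sqrt(-7 + 5) = sqrt(-2) = I*sqrt(2))
z(T, O) = -25/28 (z(T, O) = 50*(-1/56) = -25/28)
w = 7994 (w = -157 + 8151 = 7994)
w/z(h(-12, 15), -316) = 7994/(-25/28) = 7994*(-28/25) = -223832/25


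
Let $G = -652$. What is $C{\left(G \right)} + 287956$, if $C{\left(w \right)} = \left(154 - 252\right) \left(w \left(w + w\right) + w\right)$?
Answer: $-82968532$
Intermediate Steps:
$C{\left(w \right)} = - 196 w^{2} - 98 w$ ($C{\left(w \right)} = - 98 \left(w 2 w + w\right) = - 98 \left(2 w^{2} + w\right) = - 98 \left(w + 2 w^{2}\right) = - 196 w^{2} - 98 w$)
$C{\left(G \right)} + 287956 = \left(-98\right) \left(-652\right) \left(1 + 2 \left(-652\right)\right) + 287956 = \left(-98\right) \left(-652\right) \left(1 - 1304\right) + 287956 = \left(-98\right) \left(-652\right) \left(-1303\right) + 287956 = -83256488 + 287956 = -82968532$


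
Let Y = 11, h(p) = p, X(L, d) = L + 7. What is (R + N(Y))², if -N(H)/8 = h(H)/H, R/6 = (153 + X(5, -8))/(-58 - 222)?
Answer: 104329/784 ≈ 133.07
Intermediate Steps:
X(L, d) = 7 + L
R = -99/28 (R = 6*((153 + (7 + 5))/(-58 - 222)) = 6*((153 + 12)/(-280)) = 6*(165*(-1/280)) = 6*(-33/56) = -99/28 ≈ -3.5357)
N(H) = -8 (N(H) = -8*H/H = -8*1 = -8)
(R + N(Y))² = (-99/28 - 8)² = (-323/28)² = 104329/784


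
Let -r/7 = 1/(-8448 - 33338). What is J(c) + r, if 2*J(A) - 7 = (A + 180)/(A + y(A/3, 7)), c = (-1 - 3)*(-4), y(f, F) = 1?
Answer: 193571/20893 ≈ 9.2649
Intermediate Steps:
c = 16 (c = -4*(-4) = 16)
r = 7/41786 (r = -7/(-8448 - 33338) = -7/(-41786) = -7*(-1/41786) = 7/41786 ≈ 0.00016752)
J(A) = 7/2 + (180 + A)/(2*(1 + A)) (J(A) = 7/2 + ((A + 180)/(A + 1))/2 = 7/2 + ((180 + A)/(1 + A))/2 = 7/2 + (180 + A)/(2*(1 + A)))
J(c) + r = (187 + 8*16)/(2*(1 + 16)) + 7/41786 = (1/2)*(187 + 128)/17 + 7/41786 = (1/2)*(1/17)*315 + 7/41786 = 315/34 + 7/41786 = 193571/20893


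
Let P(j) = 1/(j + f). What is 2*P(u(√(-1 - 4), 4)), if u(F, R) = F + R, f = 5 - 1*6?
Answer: 3/7 - I*√5/7 ≈ 0.42857 - 0.31944*I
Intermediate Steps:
f = -1 (f = 5 - 6 = -1)
P(j) = 1/(-1 + j) (P(j) = 1/(j - 1) = 1/(-1 + j))
2*P(u(√(-1 - 4), 4)) = 2/(-1 + (√(-1 - 4) + 4)) = 2/(-1 + (√(-5) + 4)) = 2/(-1 + (I*√5 + 4)) = 2/(-1 + (4 + I*√5)) = 2/(3 + I*√5)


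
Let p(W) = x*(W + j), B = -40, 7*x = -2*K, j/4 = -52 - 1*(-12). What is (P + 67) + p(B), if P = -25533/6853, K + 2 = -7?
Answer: -3090782/6853 ≈ -451.01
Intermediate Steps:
K = -9 (K = -2 - 7 = -9)
j = -160 (j = 4*(-52 - 1*(-12)) = 4*(-52 + 12) = 4*(-40) = -160)
x = 18/7 (x = (-2*(-9))/7 = (⅐)*18 = 18/7 ≈ 2.5714)
P = -25533/6853 (P = -25533*1/6853 = -25533/6853 ≈ -3.7258)
p(W) = -2880/7 + 18*W/7 (p(W) = 18*(W - 160)/7 = 18*(-160 + W)/7 = -2880/7 + 18*W/7)
(P + 67) + p(B) = (-25533/6853 + 67) + (-2880/7 + (18/7)*(-40)) = 433618/6853 + (-2880/7 - 720/7) = 433618/6853 - 3600/7 = -3090782/6853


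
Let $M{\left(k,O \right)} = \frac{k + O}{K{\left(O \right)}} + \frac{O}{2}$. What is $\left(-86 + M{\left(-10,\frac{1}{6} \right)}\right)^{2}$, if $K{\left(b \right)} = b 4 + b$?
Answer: $\frac{34374769}{3600} \approx 9548.5$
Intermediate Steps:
$K{\left(b \right)} = 5 b$ ($K{\left(b \right)} = 4 b + b = 5 b$)
$M{\left(k,O \right)} = \frac{O}{2} + \frac{O + k}{5 O}$ ($M{\left(k,O \right)} = \frac{k + O}{5 O} + \frac{O}{2} = \left(O + k\right) \frac{1}{5 O} + O \frac{1}{2} = \frac{O + k}{5 O} + \frac{O}{2} = \frac{O}{2} + \frac{O + k}{5 O}$)
$\left(-86 + M{\left(-10,\frac{1}{6} \right)}\right)^{2} = \left(-86 + \left(\frac{1}{5} + \frac{1}{2 \cdot 6} + \frac{1}{5} \left(-10\right) \frac{1}{\frac{1}{6}}\right)\right)^{2} = \left(-86 + \left(\frac{1}{5} + \frac{1}{2} \cdot \frac{1}{6} + \frac{1}{5} \left(-10\right) \frac{1}{\frac{1}{6}}\right)\right)^{2} = \left(-86 + \left(\frac{1}{5} + \frac{1}{12} + \frac{1}{5} \left(-10\right) 6\right)\right)^{2} = \left(-86 + \left(\frac{1}{5} + \frac{1}{12} - 12\right)\right)^{2} = \left(-86 - \frac{703}{60}\right)^{2} = \left(- \frac{5863}{60}\right)^{2} = \frac{34374769}{3600}$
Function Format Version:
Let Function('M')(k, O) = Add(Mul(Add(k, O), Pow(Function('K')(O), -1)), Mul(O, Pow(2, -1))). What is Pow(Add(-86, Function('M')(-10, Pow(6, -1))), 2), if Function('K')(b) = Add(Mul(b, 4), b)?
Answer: Rational(34374769, 3600) ≈ 9548.5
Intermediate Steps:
Function('K')(b) = Mul(5, b) (Function('K')(b) = Add(Mul(4, b), b) = Mul(5, b))
Function('M')(k, O) = Add(Mul(Rational(1, 2), O), Mul(Rational(1, 5), Pow(O, -1), Add(O, k))) (Function('M')(k, O) = Add(Mul(Add(k, O), Pow(Mul(5, O), -1)), Mul(O, Pow(2, -1))) = Add(Mul(Add(O, k), Mul(Rational(1, 5), Pow(O, -1))), Mul(O, Rational(1, 2))) = Add(Mul(Rational(1, 5), Pow(O, -1), Add(O, k)), Mul(Rational(1, 2), O)) = Add(Mul(Rational(1, 2), O), Mul(Rational(1, 5), Pow(O, -1), Add(O, k))))
Pow(Add(-86, Function('M')(-10, Pow(6, -1))), 2) = Pow(Add(-86, Add(Rational(1, 5), Mul(Rational(1, 2), Pow(6, -1)), Mul(Rational(1, 5), -10, Pow(Pow(6, -1), -1)))), 2) = Pow(Add(-86, Add(Rational(1, 5), Mul(Rational(1, 2), Rational(1, 6)), Mul(Rational(1, 5), -10, Pow(Rational(1, 6), -1)))), 2) = Pow(Add(-86, Add(Rational(1, 5), Rational(1, 12), Mul(Rational(1, 5), -10, 6))), 2) = Pow(Add(-86, Add(Rational(1, 5), Rational(1, 12), -12)), 2) = Pow(Add(-86, Rational(-703, 60)), 2) = Pow(Rational(-5863, 60), 2) = Rational(34374769, 3600)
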